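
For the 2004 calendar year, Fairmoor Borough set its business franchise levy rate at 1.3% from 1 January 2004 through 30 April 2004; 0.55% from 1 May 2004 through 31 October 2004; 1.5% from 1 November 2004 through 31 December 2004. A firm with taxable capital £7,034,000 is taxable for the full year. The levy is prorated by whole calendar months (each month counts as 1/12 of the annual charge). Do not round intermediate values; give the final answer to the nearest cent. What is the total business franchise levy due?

£67,409.17

1 January – 30 April 2004: 4 months at 1.3% → £7,034,000 × 1.3% × 4/12 = £30,480.6667
1 May – 31 October 2004: 6 months at 0.55% → £7,034,000 × 0.55% × 6/12 = £19,343.5000
1 November – 31 December 2004: 2 months at 1.5% → £7,034,000 × 1.5% × 2/12 = £17,585.0000
Total = £67,409.1667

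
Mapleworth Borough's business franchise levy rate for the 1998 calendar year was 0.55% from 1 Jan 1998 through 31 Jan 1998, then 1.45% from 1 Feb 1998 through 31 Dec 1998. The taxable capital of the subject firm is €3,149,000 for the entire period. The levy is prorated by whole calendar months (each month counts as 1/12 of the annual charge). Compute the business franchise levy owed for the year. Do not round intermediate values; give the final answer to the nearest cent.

1 Jan – 31 Jan 1998: 1 month at 0.55% → €3,149,000 × 0.55% × 1/12 = €1,443.2917
1 Feb – 31 Dec 1998: 11 months at 1.45% → €3,149,000 × 1.45% × 11/12 = €41,855.4583
Total = €43,298.7500

€43,298.75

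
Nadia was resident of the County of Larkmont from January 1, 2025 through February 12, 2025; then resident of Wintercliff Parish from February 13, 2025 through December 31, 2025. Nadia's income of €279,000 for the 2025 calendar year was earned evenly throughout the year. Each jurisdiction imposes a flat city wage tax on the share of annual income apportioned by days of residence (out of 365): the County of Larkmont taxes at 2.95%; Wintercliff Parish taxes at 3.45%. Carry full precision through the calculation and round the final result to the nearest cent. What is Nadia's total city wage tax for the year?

€9,461.16

The County of Larkmont, January 1 – February 12, 2025: 43 days → €279,000 × 2.95% × 43/365 = €969.6205
Wintercliff Parish, February 13 – December 31, 2025: 322 days → €279,000 × 3.45% × 322/365 = €8,491.5370
Total = €9,461.1575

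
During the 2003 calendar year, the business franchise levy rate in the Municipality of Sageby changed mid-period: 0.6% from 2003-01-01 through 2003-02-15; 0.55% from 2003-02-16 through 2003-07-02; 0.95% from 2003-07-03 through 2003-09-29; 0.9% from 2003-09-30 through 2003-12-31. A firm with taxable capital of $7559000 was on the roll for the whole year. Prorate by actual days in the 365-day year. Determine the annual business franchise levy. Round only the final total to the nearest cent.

2003-01-01 to 2003-02-15: 46 days at 0.6% → $7559000 × 0.6% × 46/365 = $5715.8466
2003-02-16 to 2003-07-02: 137 days at 0.55% → $7559000 × 0.55% × 137/365 = $15604.6753
2003-07-03 to 2003-09-29: 89 days at 0.95% → $7559000 × 0.95% × 89/365 = $17509.9575
2003-09-30 to 2003-12-31: 93 days at 0.9% → $7559000 × 0.9% × 93/365 = $17333.9260
Total = $56164.4055

$56164.41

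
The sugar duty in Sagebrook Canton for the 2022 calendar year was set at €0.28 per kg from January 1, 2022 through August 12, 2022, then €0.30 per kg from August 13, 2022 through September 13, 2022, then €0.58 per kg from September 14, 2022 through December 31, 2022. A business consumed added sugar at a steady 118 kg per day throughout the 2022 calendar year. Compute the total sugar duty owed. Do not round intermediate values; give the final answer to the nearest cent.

€15,993.72

January 1 – August 12, 2022: 224 days × 118 kg/day = 26,432 kg at €0.28/kg → €7,400.96
August 13 – September 13, 2022: 32 days × 118 kg/day = 3,776 kg at €0.30/kg → €1,132.80
September 14 – December 31, 2022: 109 days × 118 kg/day = 12,862 kg at €0.58/kg → €7,459.96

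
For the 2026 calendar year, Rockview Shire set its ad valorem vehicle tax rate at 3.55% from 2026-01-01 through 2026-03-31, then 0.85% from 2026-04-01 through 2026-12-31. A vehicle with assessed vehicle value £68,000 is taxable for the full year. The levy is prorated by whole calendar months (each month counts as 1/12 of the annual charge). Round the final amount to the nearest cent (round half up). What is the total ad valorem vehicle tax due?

2026-01-01 to 2026-03-31: 3 months at 3.55% → £68,000 × 3.55% × 3/12 = £603.5000
2026-04-01 to 2026-12-31: 9 months at 0.85% → £68,000 × 0.85% × 9/12 = £433.5000
Total = £1,037.0000

£1,037.00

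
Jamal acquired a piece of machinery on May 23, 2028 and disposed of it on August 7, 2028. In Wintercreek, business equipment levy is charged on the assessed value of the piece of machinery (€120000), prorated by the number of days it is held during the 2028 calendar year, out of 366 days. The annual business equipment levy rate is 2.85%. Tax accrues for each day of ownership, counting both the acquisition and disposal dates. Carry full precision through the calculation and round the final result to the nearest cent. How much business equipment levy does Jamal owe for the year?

€719.51

Days held (May 23 – August 7, 2028): 77 out of 366
Tax = €120000 × 2.85% × 77/366 = €719.5082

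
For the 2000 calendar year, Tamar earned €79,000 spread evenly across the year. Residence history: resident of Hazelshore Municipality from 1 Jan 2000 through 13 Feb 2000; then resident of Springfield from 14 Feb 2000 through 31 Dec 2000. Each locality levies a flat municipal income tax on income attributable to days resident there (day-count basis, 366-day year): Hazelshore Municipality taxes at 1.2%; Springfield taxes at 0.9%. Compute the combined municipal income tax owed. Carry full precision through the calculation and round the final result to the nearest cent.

Hazelshore Municipality, 1 Jan – 13 Feb 2000: 44 days → €79,000 × 1.2% × 44/366 = €113.9672
Springfield, 14 Feb – 31 Dec 2000: 322 days → €79,000 × 0.9% × 322/366 = €625.5246
Total = €739.4918

€739.49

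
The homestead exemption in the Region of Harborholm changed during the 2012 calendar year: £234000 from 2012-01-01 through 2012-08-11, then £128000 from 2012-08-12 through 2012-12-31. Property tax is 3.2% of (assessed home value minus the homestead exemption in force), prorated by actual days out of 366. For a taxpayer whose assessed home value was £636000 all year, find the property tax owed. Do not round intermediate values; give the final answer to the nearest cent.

£14180.02

2012-01-01 to 2012-08-11: 224 days, exemption £234000 → (£636000 − £234000) × 3.2% × 224/366 = £7873.0492
2012-08-12 to 2012-12-31: 142 days, exemption £128000 → (£636000 − £128000) × 3.2% × 142/366 = £6306.9727
Total = £14180.0219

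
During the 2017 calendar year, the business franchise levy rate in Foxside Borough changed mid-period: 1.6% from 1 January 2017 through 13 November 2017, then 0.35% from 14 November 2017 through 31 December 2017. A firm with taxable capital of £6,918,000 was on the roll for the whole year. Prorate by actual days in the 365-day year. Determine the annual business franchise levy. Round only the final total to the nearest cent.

1 January – 13 November 2017: 317 days at 1.6% → £6,918,000 × 1.6% × 317/365 = £96,131.7699
14 November – 31 December 2017: 48 days at 0.35% → £6,918,000 × 0.35% × 48/365 = £3,184.1753
Total = £99,315.9452

£99,315.95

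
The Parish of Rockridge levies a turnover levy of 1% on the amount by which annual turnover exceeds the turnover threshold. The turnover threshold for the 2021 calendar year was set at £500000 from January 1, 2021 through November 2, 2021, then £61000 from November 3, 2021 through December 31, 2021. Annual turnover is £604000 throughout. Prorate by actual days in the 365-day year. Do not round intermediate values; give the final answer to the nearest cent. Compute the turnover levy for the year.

January 1 – November 2, 2021: 306 days, exemption £500000 → (£604000 − £500000) × 1% × 306/365 = £871.8904
November 3 – December 31, 2021: 59 days, exemption £61000 → (£604000 − £61000) × 1% × 59/365 = £877.7260
Total = £1749.6164

£1749.62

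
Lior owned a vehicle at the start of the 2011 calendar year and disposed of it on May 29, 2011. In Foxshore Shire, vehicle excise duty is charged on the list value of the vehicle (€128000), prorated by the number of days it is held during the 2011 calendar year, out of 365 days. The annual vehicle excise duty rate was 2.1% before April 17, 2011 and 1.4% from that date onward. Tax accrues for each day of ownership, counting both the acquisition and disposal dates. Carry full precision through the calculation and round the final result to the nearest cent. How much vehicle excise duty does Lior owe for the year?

€991.74

January 1 – April 16, 2011: 106 days at 2.1% → €128000 × 2.1% × 106/365 = €780.6247
April 17 – May 29, 2011: 43 days at 1.4% → €128000 × 1.4% × 43/365 = €211.1123
Total = €991.7370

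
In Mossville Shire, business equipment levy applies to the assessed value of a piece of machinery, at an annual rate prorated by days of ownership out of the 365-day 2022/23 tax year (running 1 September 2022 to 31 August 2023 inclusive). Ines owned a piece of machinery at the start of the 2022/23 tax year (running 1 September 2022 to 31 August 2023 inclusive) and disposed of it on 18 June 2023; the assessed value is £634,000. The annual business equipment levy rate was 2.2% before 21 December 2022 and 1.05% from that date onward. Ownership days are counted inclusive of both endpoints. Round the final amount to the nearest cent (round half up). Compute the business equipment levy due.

1 September – 20 December 2022: 111 days at 2.2% → £634,000 × 2.2% × 111/365 = £4,241.7205
21 December 2022 – 18 June 2023: 180 days at 1.05% → £634,000 × 1.05% × 180/365 = £3,282.9041
Total = £7,524.6247

£7,524.62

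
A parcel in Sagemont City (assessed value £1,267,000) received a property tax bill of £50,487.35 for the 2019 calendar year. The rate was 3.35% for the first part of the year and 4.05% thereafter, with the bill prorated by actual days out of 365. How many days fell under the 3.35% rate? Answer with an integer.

Let d = days at the first rate; then 365 − d days at the second rate.
£1,267,000 × [3.35%·d + 4.05%·(365−d)] / 365 = £50,487.35
Solving gives d = 34, so the new rate took effect on 4 Feb 2019.

34 days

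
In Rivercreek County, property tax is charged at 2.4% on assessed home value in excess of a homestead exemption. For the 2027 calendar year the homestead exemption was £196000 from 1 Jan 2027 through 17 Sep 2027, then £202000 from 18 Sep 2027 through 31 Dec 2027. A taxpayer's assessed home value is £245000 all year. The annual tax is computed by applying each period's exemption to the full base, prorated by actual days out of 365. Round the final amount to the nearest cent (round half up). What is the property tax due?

1 Jan – 17 Sep 2027: 260 days, exemption £196000 → (£245000 − £196000) × 2.4% × 260/365 = £837.6986
18 Sep – 31 Dec 2027: 105 days, exemption £202000 → (£245000 − £202000) × 2.4% × 105/365 = £296.8767
Total = £1134.5753

£1134.58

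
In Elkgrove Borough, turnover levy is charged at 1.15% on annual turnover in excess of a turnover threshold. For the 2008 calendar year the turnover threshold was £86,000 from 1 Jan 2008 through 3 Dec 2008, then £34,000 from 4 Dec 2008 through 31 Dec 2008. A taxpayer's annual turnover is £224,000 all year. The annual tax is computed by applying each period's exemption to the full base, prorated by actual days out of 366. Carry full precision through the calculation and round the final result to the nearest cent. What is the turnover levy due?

£1,632.75

1 Jan – 3 Dec 2008: 338 days, exemption £86,000 → (£224,000 − £86,000) × 1.15% × 338/366 = £1,465.5902
4 Dec – 31 Dec 2008: 28 days, exemption £34,000 → (£224,000 − £34,000) × 1.15% × 28/366 = £167.1585
Total = £1,632.7486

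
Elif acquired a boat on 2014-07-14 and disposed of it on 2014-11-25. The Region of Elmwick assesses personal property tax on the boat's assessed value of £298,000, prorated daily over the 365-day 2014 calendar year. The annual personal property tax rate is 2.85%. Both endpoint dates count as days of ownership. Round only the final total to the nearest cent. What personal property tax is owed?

Days held (2014-07-14 to 2014-11-25): 135 out of 365
Tax = £298,000 × 2.85% × 135/365 = £3,141.2466

£3,141.25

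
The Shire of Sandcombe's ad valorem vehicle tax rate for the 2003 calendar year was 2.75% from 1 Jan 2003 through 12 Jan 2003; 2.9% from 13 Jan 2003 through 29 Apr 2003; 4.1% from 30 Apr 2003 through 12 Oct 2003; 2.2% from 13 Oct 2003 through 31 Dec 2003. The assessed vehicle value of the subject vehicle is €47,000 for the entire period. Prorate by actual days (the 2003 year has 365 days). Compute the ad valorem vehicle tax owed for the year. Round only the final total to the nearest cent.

€1,545.08

1 Jan – 12 Jan 2003: 12 days at 2.75% → €47,000 × 2.75% × 12/365 = €42.4932
13 Jan – 29 Apr 2003: 107 days at 2.9% → €47,000 × 2.9% × 107/365 = €399.5644
30 Apr – 12 Oct 2003: 166 days at 4.1% → €47,000 × 4.1% × 166/365 = €876.3890
13 Oct – 31 Dec 2003: 80 days at 2.2% → €47,000 × 2.2% × 80/365 = €226.6301
Total = €1,545.0767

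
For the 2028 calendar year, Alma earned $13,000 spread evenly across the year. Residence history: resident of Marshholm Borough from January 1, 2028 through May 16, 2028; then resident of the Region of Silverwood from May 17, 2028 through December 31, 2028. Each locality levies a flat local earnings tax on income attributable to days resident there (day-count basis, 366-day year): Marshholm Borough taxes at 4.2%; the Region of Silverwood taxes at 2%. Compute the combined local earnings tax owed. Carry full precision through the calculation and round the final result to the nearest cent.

$367.05

Marshholm Borough, January 1 – May 16, 2028: 137 days → $13,000 × 4.2% × 137/366 = $204.3770
The Region of Silverwood, May 17 – December 31, 2028: 229 days → $13,000 × 2% × 229/366 = $162.6776
Total = $367.0546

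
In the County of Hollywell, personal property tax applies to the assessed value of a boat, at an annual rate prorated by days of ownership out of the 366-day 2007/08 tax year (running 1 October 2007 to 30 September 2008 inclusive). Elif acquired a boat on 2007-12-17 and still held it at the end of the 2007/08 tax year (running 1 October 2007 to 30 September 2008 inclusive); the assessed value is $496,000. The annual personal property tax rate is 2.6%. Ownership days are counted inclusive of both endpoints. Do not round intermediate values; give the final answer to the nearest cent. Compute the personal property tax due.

$10,182.91

Days held (2007-12-17 to 2008-09-30): 289 out of 366
Tax = $496,000 × 2.6% × 289/366 = $10,182.9071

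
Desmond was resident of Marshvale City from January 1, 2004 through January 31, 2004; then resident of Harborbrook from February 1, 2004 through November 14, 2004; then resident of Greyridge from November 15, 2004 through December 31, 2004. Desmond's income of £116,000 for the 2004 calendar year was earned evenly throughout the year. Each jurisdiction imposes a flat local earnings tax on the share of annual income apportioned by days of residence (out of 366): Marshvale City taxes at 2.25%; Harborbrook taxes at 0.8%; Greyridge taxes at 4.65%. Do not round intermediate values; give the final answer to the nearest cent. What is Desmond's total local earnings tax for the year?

Marshvale City, January 1 – January 31, 2004: 31 days → £116,000 × 2.25% × 31/366 = £221.0656
Harborbrook, February 1 – November 14, 2004: 288 days → £116,000 × 0.8% × 288/366 = £730.2295
Greyridge, November 15 – December 31, 2004: 47 days → £116,000 × 4.65% × 47/366 = £692.6721
Total = £1,643.9672

£1,643.97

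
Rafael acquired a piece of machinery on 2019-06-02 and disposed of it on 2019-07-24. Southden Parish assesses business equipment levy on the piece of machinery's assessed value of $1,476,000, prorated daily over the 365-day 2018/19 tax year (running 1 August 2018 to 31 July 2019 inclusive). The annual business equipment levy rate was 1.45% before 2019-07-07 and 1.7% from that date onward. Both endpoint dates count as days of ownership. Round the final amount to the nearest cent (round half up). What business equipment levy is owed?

2019-06-02 to 2019-07-06: 35 days at 1.45% → $1,476,000 × 1.45% × 35/365 = $2,052.2466
2019-07-07 to 2019-07-24: 18 days at 1.7% → $1,476,000 × 1.7% × 18/365 = $1,237.4137
Total = $3,289.6603

$3,289.66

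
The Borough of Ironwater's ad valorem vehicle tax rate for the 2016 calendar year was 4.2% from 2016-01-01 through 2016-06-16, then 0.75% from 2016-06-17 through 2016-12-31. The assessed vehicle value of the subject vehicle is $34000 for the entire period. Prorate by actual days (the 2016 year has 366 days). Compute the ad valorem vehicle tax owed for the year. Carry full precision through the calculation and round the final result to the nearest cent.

$793.43

2016-01-01 to 2016-06-16: 168 days at 4.2% → $34000 × 4.2% × 168/366 = $655.4754
2016-06-17 to 2016-12-31: 198 days at 0.75% → $34000 × 0.75% × 198/366 = $137.9508
Total = $793.4262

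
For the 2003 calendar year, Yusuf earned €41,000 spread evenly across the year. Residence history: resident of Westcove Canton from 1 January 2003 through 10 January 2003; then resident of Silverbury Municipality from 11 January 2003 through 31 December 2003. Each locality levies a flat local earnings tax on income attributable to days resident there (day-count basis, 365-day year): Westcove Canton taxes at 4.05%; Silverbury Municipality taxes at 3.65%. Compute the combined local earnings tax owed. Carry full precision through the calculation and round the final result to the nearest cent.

€1,500.99

Westcove Canton, 1 January – 10 January 2003: 10 days → €41,000 × 4.05% × 10/365 = €45.4932
Silverbury Municipality, 11 January – 31 December 2003: 355 days → €41,000 × 3.65% × 355/365 = €1,455.5000
Total = €1,500.9932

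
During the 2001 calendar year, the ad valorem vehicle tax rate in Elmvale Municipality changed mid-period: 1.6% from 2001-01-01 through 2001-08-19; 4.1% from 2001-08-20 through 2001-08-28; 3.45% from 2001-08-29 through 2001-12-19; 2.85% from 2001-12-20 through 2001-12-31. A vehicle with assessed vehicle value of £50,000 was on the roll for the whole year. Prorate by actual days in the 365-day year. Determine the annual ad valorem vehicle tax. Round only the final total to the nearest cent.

2001-01-01 to 2001-08-19: 231 days at 1.6% → £50,000 × 1.6% × 231/365 = £506.3014
2001-08-20 to 2001-08-28: 9 days at 4.1% → £50,000 × 4.1% × 9/365 = £50.5479
2001-08-29 to 2001-12-19: 113 days at 3.45% → £50,000 × 3.45% × 113/365 = £534.0411
2001-12-20 to 2001-12-31: 12 days at 2.85% → £50,000 × 2.85% × 12/365 = £46.8493
Total = £1,137.7397

£1,137.74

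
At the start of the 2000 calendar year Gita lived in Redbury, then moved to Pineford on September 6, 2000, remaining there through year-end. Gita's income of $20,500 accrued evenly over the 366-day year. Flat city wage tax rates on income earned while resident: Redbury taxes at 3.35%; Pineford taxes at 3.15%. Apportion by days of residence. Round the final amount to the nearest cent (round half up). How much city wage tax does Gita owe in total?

$673.64

Redbury, January 1 – September 5, 2000: 249 days → $20,500 × 3.35% × 249/366 = $467.2152
Pineford, September 6 – December 31, 2000: 117 days → $20,500 × 3.15% × 117/366 = $206.4283
Total = $673.6434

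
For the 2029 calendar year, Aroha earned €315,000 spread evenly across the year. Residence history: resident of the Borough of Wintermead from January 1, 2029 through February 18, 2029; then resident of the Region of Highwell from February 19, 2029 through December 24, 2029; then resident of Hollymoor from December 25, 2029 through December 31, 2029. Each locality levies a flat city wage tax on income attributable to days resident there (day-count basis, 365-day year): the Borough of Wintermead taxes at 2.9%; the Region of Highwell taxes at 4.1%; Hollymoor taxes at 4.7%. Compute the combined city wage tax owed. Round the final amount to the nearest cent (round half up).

€12,443.79

The Borough of Wintermead, January 1 – February 18, 2029: 49 days → €315,000 × 2.9% × 49/365 = €1,226.3425
The Region of Highwell, February 19 – December 24, 2029: 309 days → €315,000 × 4.1% × 309/365 = €10,933.5205
Hollymoor, December 25 – December 31, 2029: 7 days → €315,000 × 4.7% × 7/365 = €283.9315
Total = €12,443.7945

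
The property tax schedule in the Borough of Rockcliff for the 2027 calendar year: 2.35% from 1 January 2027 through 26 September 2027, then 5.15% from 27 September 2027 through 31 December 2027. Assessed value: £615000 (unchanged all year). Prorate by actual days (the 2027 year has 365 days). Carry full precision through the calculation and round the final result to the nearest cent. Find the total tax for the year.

£18981.60

1 January – 26 September 2027: 269 days at 2.35% → £615000 × 2.35% × 269/365 = £10651.2945
27 September – 31 December 2027: 96 days at 5.15% → £615000 × 5.15% × 96/365 = £8330.3014
Total = £18981.5959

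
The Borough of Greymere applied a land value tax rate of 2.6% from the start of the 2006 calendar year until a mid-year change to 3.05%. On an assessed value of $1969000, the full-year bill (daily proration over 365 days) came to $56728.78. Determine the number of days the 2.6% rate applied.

137 days

Let d = days at the first rate; then 365 − d days at the second rate.
$1969000 × [2.6%·d + 3.05%·(365−d)] / 365 = $56728.78
Solving gives d = 137, so the new rate took effect on May 18, 2006.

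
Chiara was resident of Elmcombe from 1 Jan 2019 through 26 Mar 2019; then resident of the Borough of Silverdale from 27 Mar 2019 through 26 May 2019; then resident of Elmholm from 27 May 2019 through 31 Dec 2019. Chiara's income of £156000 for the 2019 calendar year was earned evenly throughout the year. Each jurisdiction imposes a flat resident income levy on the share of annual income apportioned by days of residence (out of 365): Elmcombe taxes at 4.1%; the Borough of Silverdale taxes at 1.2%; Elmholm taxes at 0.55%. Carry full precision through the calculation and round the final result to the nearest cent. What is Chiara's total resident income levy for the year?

Elmcombe, 1 Jan – 26 Mar 2019: 85 days → £156000 × 4.1% × 85/365 = £1489.4795
The Borough of Silverdale, 27 Mar – 26 May 2019: 61 days → £156000 × 1.2% × 61/365 = £312.8548
Elmholm, 27 May – 31 Dec 2019: 219 days → £156000 × 0.55% × 219/365 = £514.8000
Total = £2317.1342

£2317.13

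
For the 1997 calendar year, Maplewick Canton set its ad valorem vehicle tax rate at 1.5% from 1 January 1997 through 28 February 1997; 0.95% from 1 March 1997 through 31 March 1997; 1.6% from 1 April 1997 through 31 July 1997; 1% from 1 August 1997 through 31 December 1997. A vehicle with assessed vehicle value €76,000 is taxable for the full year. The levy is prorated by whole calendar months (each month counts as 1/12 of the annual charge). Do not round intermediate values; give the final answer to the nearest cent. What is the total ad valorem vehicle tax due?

€972.17

1 January – 28 February 1997: 2 months at 1.5% → €76,000 × 1.5% × 2/12 = €190.0000
1 March – 31 March 1997: 1 month at 0.95% → €76,000 × 0.95% × 1/12 = €60.1667
1 April – 31 July 1997: 4 months at 1.6% → €76,000 × 1.6% × 4/12 = €405.3333
1 August – 31 December 1997: 5 months at 1% → €76,000 × 1% × 5/12 = €316.6667
Total = €972.1667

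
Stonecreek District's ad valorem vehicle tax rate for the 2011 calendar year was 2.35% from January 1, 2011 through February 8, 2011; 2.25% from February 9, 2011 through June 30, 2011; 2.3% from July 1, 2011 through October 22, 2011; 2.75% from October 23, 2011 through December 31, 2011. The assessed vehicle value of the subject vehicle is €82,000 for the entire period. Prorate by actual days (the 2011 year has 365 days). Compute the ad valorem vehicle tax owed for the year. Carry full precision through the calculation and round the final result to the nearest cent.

January 1 – February 8, 2011: 39 days at 2.35% → €82,000 × 2.35% × 39/365 = €205.8986
February 9 – June 30, 2011: 142 days at 2.25% → €82,000 × 2.25% × 142/365 = €717.7808
July 1 – October 22, 2011: 114 days at 2.3% → €82,000 × 2.3% × 114/365 = €589.0521
October 23 – December 31, 2011: 70 days at 2.75% → €82,000 × 2.75% × 70/365 = €432.4658
Total = €1,945.1973

€1,945.20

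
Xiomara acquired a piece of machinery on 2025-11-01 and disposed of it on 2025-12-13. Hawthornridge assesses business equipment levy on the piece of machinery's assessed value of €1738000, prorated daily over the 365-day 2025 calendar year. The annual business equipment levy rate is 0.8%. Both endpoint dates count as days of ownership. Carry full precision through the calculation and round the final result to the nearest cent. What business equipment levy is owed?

€1638.01

Days held (2025-11-01 to 2025-12-13): 43 out of 365
Tax = €1738000 × 0.8% × 43/365 = €1638.0055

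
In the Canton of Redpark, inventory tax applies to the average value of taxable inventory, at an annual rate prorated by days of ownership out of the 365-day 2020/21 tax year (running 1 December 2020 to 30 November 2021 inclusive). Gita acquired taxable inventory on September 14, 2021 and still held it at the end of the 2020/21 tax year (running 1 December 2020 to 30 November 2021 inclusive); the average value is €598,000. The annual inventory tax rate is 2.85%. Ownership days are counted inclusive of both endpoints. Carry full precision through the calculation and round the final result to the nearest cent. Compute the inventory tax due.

Days held (September 14 – November 30, 2021): 78 out of 365
Tax = €598,000 × 2.85% × 78/365 = €3,642.0658

€3,642.07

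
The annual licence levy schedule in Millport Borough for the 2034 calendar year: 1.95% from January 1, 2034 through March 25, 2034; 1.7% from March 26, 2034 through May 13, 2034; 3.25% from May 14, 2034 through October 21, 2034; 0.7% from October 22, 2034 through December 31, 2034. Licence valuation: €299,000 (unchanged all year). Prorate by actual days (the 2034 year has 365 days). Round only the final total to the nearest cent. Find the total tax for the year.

January 1 – March 25, 2034: 84 days at 1.95% → €299,000 × 1.95% × 84/365 = €1,341.8137
March 26 – May 13, 2034: 49 days at 1.7% → €299,000 × 1.7% × 49/365 = €682.3753
May 14 – October 21, 2034: 161 days at 3.25% → €299,000 × 3.25% × 161/365 = €4,286.3493
October 22 – December 31, 2034: 71 days at 0.7% → €299,000 × 0.7% × 71/365 = €407.1315
Total = €6,717.6699

€6,717.67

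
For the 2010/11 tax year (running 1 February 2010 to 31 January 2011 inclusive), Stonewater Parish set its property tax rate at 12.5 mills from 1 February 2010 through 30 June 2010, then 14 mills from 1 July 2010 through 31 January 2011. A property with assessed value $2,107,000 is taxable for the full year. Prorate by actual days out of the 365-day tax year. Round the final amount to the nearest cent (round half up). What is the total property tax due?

1 February – 30 June 2010: 150 days at 12.5 mills → $2,107,000 × 1.25% × 150/365 = $10,823.6301
1 July 2010 – 31 January 2011: 215 days at 14 mills → $2,107,000 × 1.4% × 215/365 = $17,375.5342
Total = $28,199.1644

$28,199.16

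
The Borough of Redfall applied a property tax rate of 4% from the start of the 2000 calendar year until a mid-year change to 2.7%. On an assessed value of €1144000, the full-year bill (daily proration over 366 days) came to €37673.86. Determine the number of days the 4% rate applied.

Let d = days at the first rate; then 366 − d days at the second rate.
€1144000 × [4%·d + 2.7%·(366−d)] / 366 = €37673.86
Solving gives d = 167, so the new rate took effect on 16 Jun 2000.

167 days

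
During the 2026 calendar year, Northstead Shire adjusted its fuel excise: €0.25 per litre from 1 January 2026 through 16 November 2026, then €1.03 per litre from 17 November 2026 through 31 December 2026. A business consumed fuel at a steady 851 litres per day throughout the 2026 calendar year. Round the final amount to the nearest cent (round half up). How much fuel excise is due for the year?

€107,523.85

1 January – 16 November 2026: 320 days × 851 litres/day = 272,320 litres at €0.25/litre → €68,080.00
17 November – 31 December 2026: 45 days × 851 litres/day = 38,295 litres at €1.03/litre → €39,443.85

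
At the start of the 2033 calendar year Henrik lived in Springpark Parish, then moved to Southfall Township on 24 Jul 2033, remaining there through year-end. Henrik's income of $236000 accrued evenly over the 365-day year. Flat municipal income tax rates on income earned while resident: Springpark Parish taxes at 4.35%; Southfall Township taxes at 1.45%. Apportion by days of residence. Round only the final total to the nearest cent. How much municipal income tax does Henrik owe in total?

Springpark Parish, 1 Jan – 23 Jul 2033: 204 days → $236000 × 4.35% × 204/365 = $5737.7096
Southfall Township, 24 Jul – 31 Dec 2033: 161 days → $236000 × 1.45% × 161/365 = $1509.4301
Total = $7247.1397

$7247.14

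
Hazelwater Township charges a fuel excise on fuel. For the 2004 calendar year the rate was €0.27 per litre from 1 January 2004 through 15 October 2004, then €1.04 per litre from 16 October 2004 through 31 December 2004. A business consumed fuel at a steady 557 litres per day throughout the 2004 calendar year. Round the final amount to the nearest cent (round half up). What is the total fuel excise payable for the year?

€88,067.27

1 January – 15 October 2004: 289 days × 557 litres/day = 160,973 litres at €0.27/litre → €43,462.71
16 October – 31 December 2004: 77 days × 557 litres/day = 42,889 litres at €1.04/litre → €44,604.56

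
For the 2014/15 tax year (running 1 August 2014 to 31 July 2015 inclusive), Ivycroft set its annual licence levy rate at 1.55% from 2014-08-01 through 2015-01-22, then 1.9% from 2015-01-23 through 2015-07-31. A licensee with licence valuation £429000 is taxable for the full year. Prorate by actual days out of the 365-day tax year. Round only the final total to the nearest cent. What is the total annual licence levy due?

2014-08-01 to 2015-01-22: 175 days at 1.55% → £429000 × 1.55% × 175/365 = £3188.1164
2015-01-23 to 2015-07-31: 190 days at 1.9% → £429000 × 1.9% × 190/365 = £4242.9863
Total = £7431.1027

£7431.10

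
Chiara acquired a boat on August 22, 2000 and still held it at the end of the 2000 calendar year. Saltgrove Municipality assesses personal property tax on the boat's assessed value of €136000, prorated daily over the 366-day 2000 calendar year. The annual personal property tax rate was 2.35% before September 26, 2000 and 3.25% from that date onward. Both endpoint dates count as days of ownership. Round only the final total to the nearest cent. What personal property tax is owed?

August 22 – September 25, 2000: 35 days at 2.35% → €136000 × 2.35% × 35/366 = €305.6284
September 26 – December 31, 2000: 97 days at 3.25% → €136000 × 3.25% × 97/366 = €1171.4208
Total = €1477.0492

€1477.05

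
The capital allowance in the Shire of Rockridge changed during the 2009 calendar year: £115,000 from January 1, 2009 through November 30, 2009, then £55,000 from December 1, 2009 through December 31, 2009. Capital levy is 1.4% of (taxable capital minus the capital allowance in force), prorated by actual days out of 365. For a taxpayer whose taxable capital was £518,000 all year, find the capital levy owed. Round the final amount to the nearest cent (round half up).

£5,713.34

January 1 – November 30, 2009: 334 days, exemption £115,000 → (£518,000 − £115,000) × 1.4% × 334/365 = £5,162.8164
December 1 – December 31, 2009: 31 days, exemption £55,000 → (£518,000 − £55,000) × 1.4% × 31/365 = £550.5260
Total = £5,713.3425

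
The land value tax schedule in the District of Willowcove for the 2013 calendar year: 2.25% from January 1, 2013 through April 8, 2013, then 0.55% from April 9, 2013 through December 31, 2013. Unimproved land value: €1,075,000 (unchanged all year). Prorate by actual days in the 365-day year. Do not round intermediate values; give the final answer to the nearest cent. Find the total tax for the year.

January 1 – April 8, 2013: 98 days at 2.25% → €1,075,000 × 2.25% × 98/365 = €6,494.1781
April 9 – December 31, 2013: 267 days at 0.55% → €1,075,000 × 0.55% × 267/365 = €4,325.0342
Total = €10,819.2123

€10,819.21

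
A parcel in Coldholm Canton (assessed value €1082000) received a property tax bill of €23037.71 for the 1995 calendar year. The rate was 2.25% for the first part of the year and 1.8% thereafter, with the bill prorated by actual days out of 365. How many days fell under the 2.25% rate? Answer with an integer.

Let d = days at the first rate; then 365 − d days at the second rate.
€1082000 × [2.25%·d + 1.8%·(365−d)] / 365 = €23037.71
Solving gives d = 267, so the new rate took effect on 25 September 1995.

267 days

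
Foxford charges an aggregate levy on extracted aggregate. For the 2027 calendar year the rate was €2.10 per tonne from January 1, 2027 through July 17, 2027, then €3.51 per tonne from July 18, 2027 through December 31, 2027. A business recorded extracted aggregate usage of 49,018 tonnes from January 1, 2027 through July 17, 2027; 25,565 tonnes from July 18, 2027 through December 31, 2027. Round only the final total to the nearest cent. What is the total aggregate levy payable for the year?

January 1 – July 17, 2027: 49,018 tonnes at €2.10/tonne → €102,937.80
July 18 – December 31, 2027: 25,565 tonnes at €3.51/tonne → €89,733.15

€192,670.95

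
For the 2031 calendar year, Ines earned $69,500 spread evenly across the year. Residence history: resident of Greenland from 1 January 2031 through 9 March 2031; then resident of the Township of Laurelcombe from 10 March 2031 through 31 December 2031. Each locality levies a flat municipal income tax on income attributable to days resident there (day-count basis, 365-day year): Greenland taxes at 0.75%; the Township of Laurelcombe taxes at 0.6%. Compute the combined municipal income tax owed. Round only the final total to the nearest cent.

Greenland, 1 January – 9 March 2031: 68 days → $69,500 × 0.75% × 68/365 = $97.1096
The Township of Laurelcombe, 10 March – 31 December 2031: 297 days → $69,500 × 0.6% × 297/365 = $339.3123
Total = $436.4219

$436.42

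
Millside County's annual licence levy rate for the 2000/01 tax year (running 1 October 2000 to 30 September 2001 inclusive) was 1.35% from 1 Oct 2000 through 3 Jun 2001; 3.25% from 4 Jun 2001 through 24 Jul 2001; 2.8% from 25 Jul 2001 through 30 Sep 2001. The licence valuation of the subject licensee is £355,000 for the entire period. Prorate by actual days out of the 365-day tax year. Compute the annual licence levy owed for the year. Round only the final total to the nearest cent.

1 Oct 2000 – 3 Jun 2001: 246 days at 1.35% → £355,000 × 1.35% × 246/365 = £3,230.0137
4 Jun – 24 Jul 2001: 51 days at 3.25% → £355,000 × 3.25% × 51/365 = £1,612.0890
25 Jul – 30 Sep 2001: 68 days at 2.8% → £355,000 × 2.8% × 68/365 = £1,851.8356
Total = £6,693.9384

£6,693.94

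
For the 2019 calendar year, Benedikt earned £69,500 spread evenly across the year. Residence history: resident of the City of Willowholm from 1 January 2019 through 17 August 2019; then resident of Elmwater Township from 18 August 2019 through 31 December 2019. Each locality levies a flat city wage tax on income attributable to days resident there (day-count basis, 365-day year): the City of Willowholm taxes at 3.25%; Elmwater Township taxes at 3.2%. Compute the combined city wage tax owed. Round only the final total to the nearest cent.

The City of Willowholm, 1 January – 17 August 2019: 229 days → £69,500 × 3.25% × 229/365 = £1,417.1336
Elmwater Township, 18 August – 31 December 2019: 136 days → £69,500 × 3.2% × 136/365 = £828.6685
Total = £2,245.8021

£2,245.80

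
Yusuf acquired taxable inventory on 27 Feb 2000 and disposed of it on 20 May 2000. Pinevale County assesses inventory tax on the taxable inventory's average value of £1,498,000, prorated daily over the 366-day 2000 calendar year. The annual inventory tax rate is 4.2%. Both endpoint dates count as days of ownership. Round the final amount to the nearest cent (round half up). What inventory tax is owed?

£14,439.74

Days held (27 Feb – 20 May 2000): 84 out of 366
Tax = £1,498,000 × 4.2% × 84/366 = £14,439.7377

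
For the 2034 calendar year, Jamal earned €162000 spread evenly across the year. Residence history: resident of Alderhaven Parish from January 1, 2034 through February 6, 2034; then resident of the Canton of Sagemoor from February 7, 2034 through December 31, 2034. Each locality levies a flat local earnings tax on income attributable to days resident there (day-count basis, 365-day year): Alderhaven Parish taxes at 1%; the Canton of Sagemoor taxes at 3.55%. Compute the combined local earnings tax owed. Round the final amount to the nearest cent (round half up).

€5332.24

Alderhaven Parish, January 1 – February 6, 2034: 37 days → €162000 × 1% × 37/365 = €164.2192
The Canton of Sagemoor, February 7 – December 31, 2034: 328 days → €162000 × 3.55% × 328/365 = €5168.0219
Total = €5332.2411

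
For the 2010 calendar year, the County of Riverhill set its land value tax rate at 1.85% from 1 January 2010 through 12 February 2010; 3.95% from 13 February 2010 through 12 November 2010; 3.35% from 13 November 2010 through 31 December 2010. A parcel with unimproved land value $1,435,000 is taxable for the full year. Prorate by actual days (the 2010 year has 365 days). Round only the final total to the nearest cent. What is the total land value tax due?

1 January – 12 February 2010: 43 days at 1.85% → $1,435,000 × 1.85% × 43/365 = $3,127.5137
13 February – 12 November 2010: 273 days at 3.95% → $1,435,000 × 3.95% × 273/365 = $42,395.4041
13 November – 31 December 2010: 49 days at 3.35% → $1,435,000 × 3.35% × 49/365 = $6,453.5685
Total = $51,976.4863

$51,976.49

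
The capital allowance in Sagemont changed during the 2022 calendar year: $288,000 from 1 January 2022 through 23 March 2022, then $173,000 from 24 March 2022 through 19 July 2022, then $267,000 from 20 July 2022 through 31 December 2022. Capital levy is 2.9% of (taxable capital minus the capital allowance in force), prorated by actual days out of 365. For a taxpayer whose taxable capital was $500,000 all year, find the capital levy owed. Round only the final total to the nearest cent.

$7,501.47

1 January – 23 March 2022: 82 days, exemption $288,000 → ($500,000 − $288,000) × 2.9% × 82/365 = $1,381.1945
24 March – 19 July 2022: 118 days, exemption $173,000 → ($500,000 − $173,000) × 2.9% × 118/365 = $3,065.7370
20 July – 31 December 2022: 165 days, exemption $267,000 → ($500,000 − $267,000) × 2.9% × 165/365 = $3,054.5342
Total = $7,501.4658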